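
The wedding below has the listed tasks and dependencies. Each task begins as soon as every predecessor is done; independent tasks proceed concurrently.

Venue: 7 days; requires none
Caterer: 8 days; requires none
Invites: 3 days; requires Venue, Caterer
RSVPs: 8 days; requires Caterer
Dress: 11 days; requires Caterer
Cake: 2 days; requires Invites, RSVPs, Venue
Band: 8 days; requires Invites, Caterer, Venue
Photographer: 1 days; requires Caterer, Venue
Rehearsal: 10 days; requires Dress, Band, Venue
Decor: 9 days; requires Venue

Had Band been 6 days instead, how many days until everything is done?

As given, the longest chain is Caterer→Invites→Band→Rehearsal = 8+3+8+10 = 29, so the finish is 29 days.
Band lies on that path, so at 6 days the path becomes 27 days.
Now Caterer→Dress→Rehearsal = 8+11+10 = 29 is longest, so the finish becomes 29 days.

29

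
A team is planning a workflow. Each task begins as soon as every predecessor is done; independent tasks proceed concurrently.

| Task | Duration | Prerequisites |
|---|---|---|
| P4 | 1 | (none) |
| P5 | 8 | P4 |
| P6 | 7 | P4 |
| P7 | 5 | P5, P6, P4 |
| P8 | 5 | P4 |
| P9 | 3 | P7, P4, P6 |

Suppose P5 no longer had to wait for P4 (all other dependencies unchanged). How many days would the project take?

Original critical path: P4→P5→P7→P9 = 1+8+5+3 = 17 ⇒ 17 days.
Without P4→P5, P5's earliest start moves from 1 to 0.
The longest chain is now P4→P6→P7→P9 = 1+7+5+3 = 16, so the project takes 16 days.

16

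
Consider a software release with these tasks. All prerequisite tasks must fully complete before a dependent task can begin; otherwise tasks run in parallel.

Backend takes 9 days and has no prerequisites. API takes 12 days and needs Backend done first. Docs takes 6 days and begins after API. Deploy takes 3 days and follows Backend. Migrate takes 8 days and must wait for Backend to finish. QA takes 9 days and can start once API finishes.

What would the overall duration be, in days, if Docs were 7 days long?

30

Critical path before the change: Backend→API→QA = 9+12+9 = 30 giving 30 days.
Docs is off the critical path — its longest chain is 27 days, giving 3 of slack.
No other chain overtakes it, so the finish is 30 days.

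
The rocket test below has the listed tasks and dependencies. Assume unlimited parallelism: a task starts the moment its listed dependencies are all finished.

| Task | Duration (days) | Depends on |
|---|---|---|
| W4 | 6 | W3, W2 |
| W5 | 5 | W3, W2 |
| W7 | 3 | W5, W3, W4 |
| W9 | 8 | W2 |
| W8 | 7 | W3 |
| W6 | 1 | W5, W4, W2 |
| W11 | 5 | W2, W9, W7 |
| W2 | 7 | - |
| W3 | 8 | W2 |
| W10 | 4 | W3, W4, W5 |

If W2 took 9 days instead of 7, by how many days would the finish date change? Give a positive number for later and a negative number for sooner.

2

Actual critical path: W2→W3→W4→W7→W11 = 7+8+6+3+5 = 29 ⇒ 29 days.
W2 lies on that path, so at 9 days the path becomes 31 days.
The critical path is still W2→W3→W4→W7→W11; finish is now 31 days.
Change in finish: 31 − 29 = +2 days.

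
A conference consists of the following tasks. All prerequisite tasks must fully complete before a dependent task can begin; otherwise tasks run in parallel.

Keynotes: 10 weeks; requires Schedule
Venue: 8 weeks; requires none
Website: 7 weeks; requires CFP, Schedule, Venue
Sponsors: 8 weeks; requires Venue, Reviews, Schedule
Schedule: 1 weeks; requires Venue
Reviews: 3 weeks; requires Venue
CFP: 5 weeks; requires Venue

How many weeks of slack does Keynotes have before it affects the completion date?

1

Venue→CFP→Website = 8+5+7 = 20 sets the makespan at 20 weeks.
Longest path through Keynotes: 19 weeks (earliest finish 19, latest finish 20).
So Keynotes can slip 20 − 19 = 1 week.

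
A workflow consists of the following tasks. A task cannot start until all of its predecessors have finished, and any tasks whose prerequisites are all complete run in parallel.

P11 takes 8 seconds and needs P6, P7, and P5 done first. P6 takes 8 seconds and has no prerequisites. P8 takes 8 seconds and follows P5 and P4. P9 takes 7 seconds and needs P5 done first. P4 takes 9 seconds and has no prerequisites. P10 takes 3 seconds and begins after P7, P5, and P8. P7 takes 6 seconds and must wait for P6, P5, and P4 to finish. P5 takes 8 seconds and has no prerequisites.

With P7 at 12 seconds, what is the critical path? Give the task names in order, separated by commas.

P4, P7, P11

Baseline: P4→P7→P11 = 9+6+8 = 23 → 23 seconds.
P7 is on the critical path; changing it to 12 makes that path 29 seconds.
That remains the longest chain; total 29 seconds.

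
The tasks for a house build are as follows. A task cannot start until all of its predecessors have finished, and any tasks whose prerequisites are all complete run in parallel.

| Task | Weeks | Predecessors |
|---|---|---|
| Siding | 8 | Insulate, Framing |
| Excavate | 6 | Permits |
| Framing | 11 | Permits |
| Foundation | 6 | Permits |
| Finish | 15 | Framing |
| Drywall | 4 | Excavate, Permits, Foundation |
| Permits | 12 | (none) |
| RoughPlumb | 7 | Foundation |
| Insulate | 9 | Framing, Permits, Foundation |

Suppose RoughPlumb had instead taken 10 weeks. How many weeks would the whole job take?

Baseline: Permits→Framing→Insulate→Siding = 12+11+9+8 = 40 → 40 weeks.
RoughPlumb is off the critical path — its longest chain is 25 weeks, giving 15 of slack.
The critical path is still Permits→Framing→Insulate→Siding; finish is now 40 weeks.

40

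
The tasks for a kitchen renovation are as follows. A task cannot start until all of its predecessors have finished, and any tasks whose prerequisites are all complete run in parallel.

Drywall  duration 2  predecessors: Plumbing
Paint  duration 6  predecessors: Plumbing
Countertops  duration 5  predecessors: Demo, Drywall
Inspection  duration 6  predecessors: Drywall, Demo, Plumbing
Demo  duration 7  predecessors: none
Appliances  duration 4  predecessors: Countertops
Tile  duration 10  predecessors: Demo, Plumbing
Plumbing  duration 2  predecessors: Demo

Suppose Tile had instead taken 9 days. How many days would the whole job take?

Critical path before the change: Demo→Plumbing→Drywall→Countertops→Appliances = 7+2+2+5+4 = 20 giving 20 days.
The longest path through Tile is only 19 days, so Tile has float 1.
No other chain overtakes it, so the finish is 20 days.

20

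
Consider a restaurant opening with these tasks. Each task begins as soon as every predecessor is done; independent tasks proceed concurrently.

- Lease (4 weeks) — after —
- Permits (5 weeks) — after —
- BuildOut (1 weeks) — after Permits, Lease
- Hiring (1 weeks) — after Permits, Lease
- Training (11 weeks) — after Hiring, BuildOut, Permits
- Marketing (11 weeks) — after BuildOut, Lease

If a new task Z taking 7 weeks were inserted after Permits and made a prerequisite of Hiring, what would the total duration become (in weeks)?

24

Originally the plan takes 17 weeks.
With Z inserted, Hiring now waits for max(Permits, Lease, Z).
New critical path: Permits→Z→Hiring→Training = 5+7+1+11 = 24 ⇒ 24 weeks.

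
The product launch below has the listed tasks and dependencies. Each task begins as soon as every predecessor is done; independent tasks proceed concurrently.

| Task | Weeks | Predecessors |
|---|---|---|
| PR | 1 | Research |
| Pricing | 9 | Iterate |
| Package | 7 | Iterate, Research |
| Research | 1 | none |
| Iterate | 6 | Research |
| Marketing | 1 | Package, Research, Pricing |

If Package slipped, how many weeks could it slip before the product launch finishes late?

2

The longest chain is Research→Iterate→Pricing→Marketing = 1+6+9+1 = 17; overall finish 17 weeks.
Package finishes as early as 14 and must finish by 16.
Slack of Package = 9 − 7 = 2 weeks.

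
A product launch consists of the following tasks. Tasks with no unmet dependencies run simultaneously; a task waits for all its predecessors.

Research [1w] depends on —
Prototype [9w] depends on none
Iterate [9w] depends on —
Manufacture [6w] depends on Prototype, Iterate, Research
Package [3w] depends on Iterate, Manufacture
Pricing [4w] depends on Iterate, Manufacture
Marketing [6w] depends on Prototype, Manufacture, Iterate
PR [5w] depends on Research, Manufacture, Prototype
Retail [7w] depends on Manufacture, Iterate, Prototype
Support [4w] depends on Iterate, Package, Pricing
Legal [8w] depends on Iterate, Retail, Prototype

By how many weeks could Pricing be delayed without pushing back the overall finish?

The longest chain is Prototype→Manufacture→Retail→Legal = 9+6+7+8 = 30; overall finish 30 weeks.
Longest path through Pricing: 23 weeks (earliest finish 19, latest finish 26).
Slack of Pricing = 22 − 15 = 7 weeks.

7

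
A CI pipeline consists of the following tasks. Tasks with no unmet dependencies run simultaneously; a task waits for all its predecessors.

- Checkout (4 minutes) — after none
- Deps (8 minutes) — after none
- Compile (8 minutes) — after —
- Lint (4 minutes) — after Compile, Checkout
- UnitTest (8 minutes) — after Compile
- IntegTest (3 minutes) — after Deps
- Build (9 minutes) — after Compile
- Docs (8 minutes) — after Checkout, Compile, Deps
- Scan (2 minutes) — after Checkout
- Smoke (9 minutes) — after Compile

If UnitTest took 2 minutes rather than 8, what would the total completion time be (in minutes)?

17

Baseline: Compile→Build = 8+9 = 17 → 17 minutes.
The longest path through UnitTest is only 16 minutes, so UnitTest has float 1.
No other chain overtakes it, so the finish is 17 minutes.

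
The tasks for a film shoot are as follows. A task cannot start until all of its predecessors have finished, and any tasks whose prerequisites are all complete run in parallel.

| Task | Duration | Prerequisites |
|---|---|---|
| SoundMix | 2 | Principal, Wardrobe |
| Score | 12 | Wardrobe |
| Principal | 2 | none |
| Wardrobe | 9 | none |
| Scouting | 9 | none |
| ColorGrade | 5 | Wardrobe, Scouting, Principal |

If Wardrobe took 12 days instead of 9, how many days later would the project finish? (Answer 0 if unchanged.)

3

Critical path before the change: Wardrobe→Score = 9+12 = 21 giving 21 days.
Wardrobe is on the critical path; changing it to 12 makes that path 24 days.
That remains the longest chain; total 24 days.
Change in finish: 24 − 21 = +3 days.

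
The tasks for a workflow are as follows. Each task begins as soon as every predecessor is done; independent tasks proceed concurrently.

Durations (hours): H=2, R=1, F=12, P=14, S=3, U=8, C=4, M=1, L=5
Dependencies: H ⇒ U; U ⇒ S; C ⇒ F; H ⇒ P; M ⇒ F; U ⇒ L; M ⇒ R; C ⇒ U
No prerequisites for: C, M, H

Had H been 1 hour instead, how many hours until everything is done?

17

Actual critical path: C→U→L = 4+8+5 = 17 ⇒ 17 hours.
H has 1 hour of float (longest path through it is 16).
That remains the longest chain; total 17 hours.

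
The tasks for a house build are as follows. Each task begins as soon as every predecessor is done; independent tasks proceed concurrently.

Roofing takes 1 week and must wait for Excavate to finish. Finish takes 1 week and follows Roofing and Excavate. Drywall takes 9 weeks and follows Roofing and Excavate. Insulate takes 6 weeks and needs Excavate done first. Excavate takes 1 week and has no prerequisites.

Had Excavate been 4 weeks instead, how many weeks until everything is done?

14

Baseline: Excavate→Roofing→Drywall = 1+1+9 = 11 → 11 weeks.
Since Excavate is critical, the +3 change carries straight to that chain (now 14 weeks).
The critical path is still Excavate→Roofing→Drywall; finish is now 14 weeks.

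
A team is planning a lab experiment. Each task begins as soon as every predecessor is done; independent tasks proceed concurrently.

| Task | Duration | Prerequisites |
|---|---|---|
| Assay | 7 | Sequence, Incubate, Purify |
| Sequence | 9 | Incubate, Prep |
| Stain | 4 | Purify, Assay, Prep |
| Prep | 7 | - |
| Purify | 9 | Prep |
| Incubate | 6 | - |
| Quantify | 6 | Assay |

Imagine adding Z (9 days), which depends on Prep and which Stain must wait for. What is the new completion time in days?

Originally the job takes 29 days.
With Z inserted, Stain now waits for max(Purify, Assay, Prep, Z).
New critical path: Prep→Sequence→Assay→Quantify = 7+9+7+6 = 29 ⇒ 29 days.

29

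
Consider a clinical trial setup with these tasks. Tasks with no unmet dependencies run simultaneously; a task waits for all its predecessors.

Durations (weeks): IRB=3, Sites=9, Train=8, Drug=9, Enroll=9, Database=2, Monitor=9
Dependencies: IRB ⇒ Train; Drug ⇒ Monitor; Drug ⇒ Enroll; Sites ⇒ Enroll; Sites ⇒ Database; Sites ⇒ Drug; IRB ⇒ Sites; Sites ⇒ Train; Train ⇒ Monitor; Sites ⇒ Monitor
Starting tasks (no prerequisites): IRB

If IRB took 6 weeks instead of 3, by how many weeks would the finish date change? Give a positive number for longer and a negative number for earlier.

Baseline: IRB→Sites→Drug→Enroll = 3+9+9+9 = 30 → 30 weeks.
Since IRB is critical, the +3 change carries straight to that chain (now 33 weeks).
No other chain overtakes it, so the finish is 33 weeks.
Change in finish: 33 − 30 = +3 weeks.

3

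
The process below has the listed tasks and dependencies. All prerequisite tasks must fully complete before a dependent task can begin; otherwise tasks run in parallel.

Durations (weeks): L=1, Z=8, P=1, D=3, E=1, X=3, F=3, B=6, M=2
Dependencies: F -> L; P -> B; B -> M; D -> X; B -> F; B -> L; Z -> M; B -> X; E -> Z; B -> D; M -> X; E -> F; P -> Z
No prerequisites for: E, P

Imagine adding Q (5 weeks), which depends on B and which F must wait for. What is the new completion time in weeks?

16

Originally the process takes 14 weeks.
With Q inserted, F now waits for max(E, B, Q).
New critical path: P→B→Q→F→L = 1+6+5+3+1 = 16 ⇒ 16 weeks.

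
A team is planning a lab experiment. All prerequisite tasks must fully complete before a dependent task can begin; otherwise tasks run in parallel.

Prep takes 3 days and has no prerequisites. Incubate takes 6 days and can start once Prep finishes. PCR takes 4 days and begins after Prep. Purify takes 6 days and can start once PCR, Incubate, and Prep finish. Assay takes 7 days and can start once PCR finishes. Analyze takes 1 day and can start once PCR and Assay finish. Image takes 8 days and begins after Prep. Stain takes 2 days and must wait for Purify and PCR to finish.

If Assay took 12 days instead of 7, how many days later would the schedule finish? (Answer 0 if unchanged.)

Baseline: Prep→Incubate→Purify→Stain = 3+6+6+2 = 17 → 17 days.
Assay has 2 days of float (longest path through it is 15).
The binding chain switches to Prep→PCR→Assay→Analyze = 3+4+12+1 = 20; finish 20 days.
Change in finish: 20 − 17 = +3 days.

3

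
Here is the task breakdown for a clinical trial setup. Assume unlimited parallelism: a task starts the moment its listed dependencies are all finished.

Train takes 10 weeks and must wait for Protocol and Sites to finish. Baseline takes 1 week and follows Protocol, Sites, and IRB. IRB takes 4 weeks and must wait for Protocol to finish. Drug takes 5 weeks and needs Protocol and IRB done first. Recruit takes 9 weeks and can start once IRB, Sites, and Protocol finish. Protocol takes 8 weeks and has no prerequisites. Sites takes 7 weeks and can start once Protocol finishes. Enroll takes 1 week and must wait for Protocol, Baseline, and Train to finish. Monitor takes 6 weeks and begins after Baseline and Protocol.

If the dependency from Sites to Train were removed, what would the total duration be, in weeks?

Before: longest chain Protocol→Sites→Train→Enroll = 8+7+10+1 = 26, finish 26.
Without Sites→Train, Train's earliest start moves from 15 to 8.
New critical path: Protocol→Sites→Recruit = 8+7+9 = 24 ⇒ 24 weeks.

24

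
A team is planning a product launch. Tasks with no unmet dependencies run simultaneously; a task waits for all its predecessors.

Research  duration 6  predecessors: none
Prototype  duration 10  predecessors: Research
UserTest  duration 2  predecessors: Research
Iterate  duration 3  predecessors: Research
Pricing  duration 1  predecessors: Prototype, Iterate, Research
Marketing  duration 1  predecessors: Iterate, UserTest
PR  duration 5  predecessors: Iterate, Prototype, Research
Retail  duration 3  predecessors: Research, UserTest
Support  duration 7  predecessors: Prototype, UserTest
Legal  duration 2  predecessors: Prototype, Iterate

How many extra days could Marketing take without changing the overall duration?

Critical path: Research→Prototype→Support = 6+10+7 = 23, so the finish is 23 days.
Longest path through Marketing: 10 days (earliest finish 10, latest finish 23).
Slack of Marketing = 22 − 9 = 13 days.

13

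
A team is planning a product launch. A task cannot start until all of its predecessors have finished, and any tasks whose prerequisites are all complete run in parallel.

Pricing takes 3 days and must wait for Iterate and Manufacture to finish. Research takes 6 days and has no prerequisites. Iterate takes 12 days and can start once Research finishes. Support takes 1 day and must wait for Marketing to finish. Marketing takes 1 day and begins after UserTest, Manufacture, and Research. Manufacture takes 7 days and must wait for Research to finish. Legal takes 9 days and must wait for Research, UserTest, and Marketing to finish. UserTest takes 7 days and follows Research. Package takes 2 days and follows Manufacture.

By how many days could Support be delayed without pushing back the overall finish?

8

The longest chain is Research→UserTest→Marketing→Legal = 6+7+1+9 = 23; overall finish 23 days.
The longest chain containing Support totals 15 days.
Float = 23 − 15 = 8.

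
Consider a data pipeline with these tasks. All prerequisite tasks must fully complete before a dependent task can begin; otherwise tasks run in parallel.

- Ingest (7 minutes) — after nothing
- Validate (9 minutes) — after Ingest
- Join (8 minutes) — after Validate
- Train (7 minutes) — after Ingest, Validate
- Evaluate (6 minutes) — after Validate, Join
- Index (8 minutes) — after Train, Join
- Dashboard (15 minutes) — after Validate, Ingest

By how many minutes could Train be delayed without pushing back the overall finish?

Ingest→Validate→Join→Index = 7+9+8+8 = 32 sets the makespan at 32 minutes.
Train finishes as early as 23 and must finish by 24.
So Train can slip 24 − 23 = 1 minute.

1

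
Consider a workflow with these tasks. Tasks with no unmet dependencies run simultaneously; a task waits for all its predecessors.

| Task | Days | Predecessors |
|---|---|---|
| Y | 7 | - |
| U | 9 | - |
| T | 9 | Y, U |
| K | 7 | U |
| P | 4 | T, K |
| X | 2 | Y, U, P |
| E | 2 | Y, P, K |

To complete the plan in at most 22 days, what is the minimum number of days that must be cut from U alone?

2

Current finish: 24 days; target: 22.
U is on every critical path, so each day cut from U cuts the finish by one (this holds down to a finish of 22).
Need 24 − 22 = 2 days off U → U becomes 7 days, finish becomes 22.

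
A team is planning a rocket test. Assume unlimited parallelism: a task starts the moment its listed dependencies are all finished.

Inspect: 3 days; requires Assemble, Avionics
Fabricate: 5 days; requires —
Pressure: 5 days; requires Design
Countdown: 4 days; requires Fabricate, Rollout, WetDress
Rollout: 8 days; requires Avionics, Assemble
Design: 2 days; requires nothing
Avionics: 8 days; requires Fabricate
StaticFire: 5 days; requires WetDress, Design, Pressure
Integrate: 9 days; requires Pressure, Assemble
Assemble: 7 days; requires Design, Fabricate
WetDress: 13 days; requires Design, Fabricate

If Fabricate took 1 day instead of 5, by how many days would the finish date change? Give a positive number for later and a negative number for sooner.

Baseline: Fabricate→Avionics→Rollout→Countdown = 5+8+8+4 = 25 → 25 days.
Since Fabricate is critical, the -4 change carries straight to that chain (now 21 days).
New critical path: Design→Assemble→Rollout→Countdown = 2+7+8+4 = 21 ⇒ 21 days.
Change in finish: 21 − 25 = -4 days.

-4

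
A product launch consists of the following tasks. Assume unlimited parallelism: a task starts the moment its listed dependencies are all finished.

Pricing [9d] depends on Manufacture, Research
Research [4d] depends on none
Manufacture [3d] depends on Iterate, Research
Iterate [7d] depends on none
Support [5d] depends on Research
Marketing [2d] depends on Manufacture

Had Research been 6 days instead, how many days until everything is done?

Critical path before the change: Iterate→Manufacture→Pricing = 7+3+9 = 19 giving 19 days.
Research is off the critical path — its longest chain is 16 days, giving 3 of slack.
The critical path is still Iterate→Manufacture→Pricing; finish is now 19 days.

19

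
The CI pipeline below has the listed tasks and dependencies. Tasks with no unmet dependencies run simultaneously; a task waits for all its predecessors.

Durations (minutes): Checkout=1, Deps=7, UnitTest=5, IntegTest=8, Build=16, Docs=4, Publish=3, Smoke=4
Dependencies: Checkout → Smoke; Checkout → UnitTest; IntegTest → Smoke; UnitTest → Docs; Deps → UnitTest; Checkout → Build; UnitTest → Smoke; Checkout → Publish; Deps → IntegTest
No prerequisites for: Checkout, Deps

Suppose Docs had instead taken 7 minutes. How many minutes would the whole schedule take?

19

Critical path before the change: Deps→IntegTest→Smoke = 7+8+4 = 19 giving 19 minutes.
Docs has 3 minutes of float (longest path through it is 16).
The binding chain switches to Deps→UnitTest→Docs = 7+5+7 = 19; finish 19 minutes.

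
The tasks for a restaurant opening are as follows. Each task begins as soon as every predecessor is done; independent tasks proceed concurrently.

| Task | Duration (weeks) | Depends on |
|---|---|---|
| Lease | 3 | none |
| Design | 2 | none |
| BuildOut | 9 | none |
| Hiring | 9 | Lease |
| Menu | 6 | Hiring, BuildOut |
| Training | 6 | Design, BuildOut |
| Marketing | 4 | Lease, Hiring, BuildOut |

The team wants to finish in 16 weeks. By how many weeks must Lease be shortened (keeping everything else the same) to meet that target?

2

Current finish: 18 weeks; target: 16.
Lease is on every critical path, so each week cut from Lease cuts the finish by one (this holds down to a finish of 16).
Need 18 − 16 = 2 weeks off Lease → Lease becomes 1 week, finish becomes 16.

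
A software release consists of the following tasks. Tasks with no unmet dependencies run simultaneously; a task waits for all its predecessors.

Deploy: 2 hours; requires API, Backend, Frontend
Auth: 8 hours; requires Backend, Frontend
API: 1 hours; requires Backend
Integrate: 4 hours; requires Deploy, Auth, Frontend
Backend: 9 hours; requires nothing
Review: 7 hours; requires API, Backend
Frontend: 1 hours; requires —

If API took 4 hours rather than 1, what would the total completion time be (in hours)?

21

Baseline: Backend→Auth→Integrate = 9+8+4 = 21 → 21 hours.
API has 4 hours of float (longest path through it is 17).
No other chain overtakes it, so the finish is 21 hours.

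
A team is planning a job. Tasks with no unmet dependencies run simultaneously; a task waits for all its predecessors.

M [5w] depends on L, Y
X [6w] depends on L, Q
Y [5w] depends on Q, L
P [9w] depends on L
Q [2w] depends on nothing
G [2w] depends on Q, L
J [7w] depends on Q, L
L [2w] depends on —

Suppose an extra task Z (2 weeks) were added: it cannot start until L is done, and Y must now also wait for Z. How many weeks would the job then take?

14

Originally the job takes 12 weeks.
With Z inserted, Y now waits for max(Q, L, Z).
New critical path: L→Z→Y→M = 2+2+5+5 = 14 ⇒ 14 weeks.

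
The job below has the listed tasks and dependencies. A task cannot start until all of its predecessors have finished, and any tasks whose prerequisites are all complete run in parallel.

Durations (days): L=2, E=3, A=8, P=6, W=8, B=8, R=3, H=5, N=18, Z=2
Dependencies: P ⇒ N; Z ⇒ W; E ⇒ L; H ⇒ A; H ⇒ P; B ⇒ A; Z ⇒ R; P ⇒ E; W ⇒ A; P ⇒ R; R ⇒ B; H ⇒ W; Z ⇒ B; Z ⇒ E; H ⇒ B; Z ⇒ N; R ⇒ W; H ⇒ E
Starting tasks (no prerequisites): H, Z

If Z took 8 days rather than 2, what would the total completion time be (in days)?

30

As given, the longest chain is H→P→R→B→A = 5+6+3+8+8 = 30, so the finish is 30 days.
The longest path through Z is only 21 days, so Z has float 9.
The critical path is still H→P→R→B→A; finish is now 30 days.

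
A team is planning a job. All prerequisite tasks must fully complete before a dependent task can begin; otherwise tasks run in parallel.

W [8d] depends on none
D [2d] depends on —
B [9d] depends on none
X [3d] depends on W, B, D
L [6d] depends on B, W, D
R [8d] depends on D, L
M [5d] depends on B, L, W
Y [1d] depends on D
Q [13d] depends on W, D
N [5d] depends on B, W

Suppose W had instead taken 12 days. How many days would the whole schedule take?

Actual critical path: B→L→R = 9+6+8 = 23 ⇒ 23 days.
The longest path through W is only 22 days, so W has float 1.
New critical path: W→L→R = 12+6+8 = 26 ⇒ 26 days.

26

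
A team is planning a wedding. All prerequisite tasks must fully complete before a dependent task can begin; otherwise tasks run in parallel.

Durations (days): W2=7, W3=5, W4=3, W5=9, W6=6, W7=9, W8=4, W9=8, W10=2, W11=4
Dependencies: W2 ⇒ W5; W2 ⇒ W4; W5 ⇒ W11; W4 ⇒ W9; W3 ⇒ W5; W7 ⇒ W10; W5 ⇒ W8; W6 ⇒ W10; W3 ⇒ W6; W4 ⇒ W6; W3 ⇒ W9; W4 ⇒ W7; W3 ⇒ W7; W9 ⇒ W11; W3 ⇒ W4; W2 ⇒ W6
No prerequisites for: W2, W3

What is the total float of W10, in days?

W2→W4→W9→W11 = 7+3+8+4 = 22 sets the makespan at 22 days.
The longest chain containing W10 totals 21 days.
Slack of W10 = 20 − 19 = 1 day.

1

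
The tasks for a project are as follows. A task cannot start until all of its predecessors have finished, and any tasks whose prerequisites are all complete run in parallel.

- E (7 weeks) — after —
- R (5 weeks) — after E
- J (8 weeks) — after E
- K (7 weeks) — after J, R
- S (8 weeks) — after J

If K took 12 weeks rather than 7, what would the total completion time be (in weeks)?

27

The binding path is E→J→S = 7+8+8 = 23; finish at 23 weeks.
K has 1 week of float (longest path through it is 22).
The binding chain switches to E→J→K = 7+8+12 = 27; finish 27 weeks.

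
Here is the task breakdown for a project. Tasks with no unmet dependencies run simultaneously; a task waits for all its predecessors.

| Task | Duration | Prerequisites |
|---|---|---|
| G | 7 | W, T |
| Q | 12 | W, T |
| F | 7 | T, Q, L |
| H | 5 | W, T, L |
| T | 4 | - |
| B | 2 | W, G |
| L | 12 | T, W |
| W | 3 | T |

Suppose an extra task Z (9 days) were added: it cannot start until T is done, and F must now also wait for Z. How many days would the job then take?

Originally the job takes 26 days.
With Z inserted, F now waits for max(T, Q, L, Z).
New critical path: T→W→Q→F = 4+3+12+7 = 26 ⇒ 26 days.

26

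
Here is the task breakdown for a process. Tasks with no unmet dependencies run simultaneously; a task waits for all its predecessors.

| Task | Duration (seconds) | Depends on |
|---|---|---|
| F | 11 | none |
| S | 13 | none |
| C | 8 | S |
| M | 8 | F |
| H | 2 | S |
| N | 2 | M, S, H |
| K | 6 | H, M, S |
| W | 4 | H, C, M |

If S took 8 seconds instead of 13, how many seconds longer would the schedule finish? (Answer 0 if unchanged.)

0

As given, the longest chain is S→C→W = 13+8+4 = 25, so the finish is 25 seconds.
S lies on that path, so at 8 seconds the path becomes 20 seconds.
Now F→M→K = 11+8+6 = 25 is longest, so the finish becomes 25 seconds.
Change in finish: 25 − 25 = +0 seconds.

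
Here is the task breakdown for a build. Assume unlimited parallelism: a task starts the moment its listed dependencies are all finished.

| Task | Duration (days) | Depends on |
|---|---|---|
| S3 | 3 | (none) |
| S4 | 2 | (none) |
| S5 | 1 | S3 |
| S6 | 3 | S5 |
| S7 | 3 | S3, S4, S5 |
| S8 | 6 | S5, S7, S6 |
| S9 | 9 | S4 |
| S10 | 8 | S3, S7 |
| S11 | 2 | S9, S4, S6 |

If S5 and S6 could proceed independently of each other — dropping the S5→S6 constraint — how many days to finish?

With the dependency in place, S3→S5→S7→S10 = 3+1+3+8 = 15 sets the finish at 15 days.
Without S5→S6, S6's earliest start moves from 4 to 0.
The longest chain is now S3→S5→S7→S10 = 3+1+3+8 = 15, so the schedule takes 15 days.

15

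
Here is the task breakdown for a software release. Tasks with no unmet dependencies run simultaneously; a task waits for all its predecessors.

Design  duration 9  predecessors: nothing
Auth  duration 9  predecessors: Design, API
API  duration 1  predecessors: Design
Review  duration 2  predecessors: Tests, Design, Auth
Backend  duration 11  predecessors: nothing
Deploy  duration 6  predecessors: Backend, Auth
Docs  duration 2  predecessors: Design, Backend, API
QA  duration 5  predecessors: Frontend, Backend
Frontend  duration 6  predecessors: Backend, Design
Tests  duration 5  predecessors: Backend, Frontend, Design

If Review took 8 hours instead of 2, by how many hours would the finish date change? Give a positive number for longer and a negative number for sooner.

5

Baseline: Design→API→Auth→Deploy = 9+1+9+6 = 25 → 25 hours.
The longest path through Review is only 24 hours, so Review has float 1.
Now Backend→Frontend→Tests→Review = 11+6+5+8 = 30 is longest, so the finish becomes 30 hours.
Change in finish: 30 − 25 = +5 hours.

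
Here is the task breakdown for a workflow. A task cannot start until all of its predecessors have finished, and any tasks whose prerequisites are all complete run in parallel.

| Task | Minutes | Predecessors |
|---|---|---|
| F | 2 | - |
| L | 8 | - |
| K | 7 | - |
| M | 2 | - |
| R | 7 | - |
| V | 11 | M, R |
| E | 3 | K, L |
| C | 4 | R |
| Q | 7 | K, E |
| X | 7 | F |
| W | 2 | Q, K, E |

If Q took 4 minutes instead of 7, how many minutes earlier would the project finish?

As given, the longest chain is L→E→Q→W = 8+3+7+2 = 20, so the finish is 20 minutes.
Since Q is critical, the -3 change carries straight to that chain (now 17 minutes).
The binding chain switches to R→V = 7+11 = 18; finish 18 minutes.
Change in finish: 18 − 20 = -2 minutes.

2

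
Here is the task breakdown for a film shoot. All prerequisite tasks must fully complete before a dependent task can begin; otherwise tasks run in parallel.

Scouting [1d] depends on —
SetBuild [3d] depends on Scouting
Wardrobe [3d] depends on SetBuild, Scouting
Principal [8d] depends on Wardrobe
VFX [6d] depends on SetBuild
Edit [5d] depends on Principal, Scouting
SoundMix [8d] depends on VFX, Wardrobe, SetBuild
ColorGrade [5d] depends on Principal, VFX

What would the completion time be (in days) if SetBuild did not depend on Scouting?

Original critical path: Scouting→SetBuild→Wardrobe→Principal→Edit = 1+3+3+8+5 = 20 ⇒ 20 days.
Without Scouting→SetBuild, SetBuild's earliest start moves from 1 to 0.
The longest chain is now SetBuild→Wardrobe→Principal→Edit = 3+3+8+5 = 19, so the plan takes 19 days.

19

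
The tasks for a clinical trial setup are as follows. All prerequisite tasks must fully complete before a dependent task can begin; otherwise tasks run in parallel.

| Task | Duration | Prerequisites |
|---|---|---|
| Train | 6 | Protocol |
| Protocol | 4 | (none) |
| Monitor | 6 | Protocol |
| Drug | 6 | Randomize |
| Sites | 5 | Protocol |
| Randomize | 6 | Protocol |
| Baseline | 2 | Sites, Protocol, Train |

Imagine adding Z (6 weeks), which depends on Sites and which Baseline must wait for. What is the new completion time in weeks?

17

Originally the plan takes 16 weeks.
With Z inserted, Baseline now waits for max(Sites, Protocol, Train, Z).
New critical path: Protocol→Sites→Z→Baseline = 4+5+6+2 = 17 ⇒ 17 weeks.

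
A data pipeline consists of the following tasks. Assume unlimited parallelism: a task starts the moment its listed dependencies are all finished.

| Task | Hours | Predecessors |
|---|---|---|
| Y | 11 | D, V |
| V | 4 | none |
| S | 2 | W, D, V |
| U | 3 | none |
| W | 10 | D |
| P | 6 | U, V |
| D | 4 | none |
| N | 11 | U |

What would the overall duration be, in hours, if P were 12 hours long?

16

Baseline: D→W→S = 4+10+2 = 16 → 16 hours.
P is off the critical path — its longest chain is 10 hours, giving 6 of slack.
The binding chain switches to V→P = 4+12 = 16; finish 16 hours.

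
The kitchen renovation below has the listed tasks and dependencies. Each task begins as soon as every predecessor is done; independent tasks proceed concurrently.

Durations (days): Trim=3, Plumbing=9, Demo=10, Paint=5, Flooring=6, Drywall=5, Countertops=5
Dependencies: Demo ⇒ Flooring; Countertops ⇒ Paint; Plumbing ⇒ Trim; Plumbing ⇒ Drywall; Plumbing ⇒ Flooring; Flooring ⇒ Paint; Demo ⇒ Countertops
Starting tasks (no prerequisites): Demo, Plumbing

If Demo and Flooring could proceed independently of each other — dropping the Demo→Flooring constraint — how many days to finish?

With the dependency in place, Demo→Flooring→Paint = 10+6+5 = 21 sets the finish at 21 days.
Without Demo→Flooring, Flooring's earliest start moves from 10 to 9.
After: Demo→Countertops→Paint = 10+5+5 = 20 → 20 days.

20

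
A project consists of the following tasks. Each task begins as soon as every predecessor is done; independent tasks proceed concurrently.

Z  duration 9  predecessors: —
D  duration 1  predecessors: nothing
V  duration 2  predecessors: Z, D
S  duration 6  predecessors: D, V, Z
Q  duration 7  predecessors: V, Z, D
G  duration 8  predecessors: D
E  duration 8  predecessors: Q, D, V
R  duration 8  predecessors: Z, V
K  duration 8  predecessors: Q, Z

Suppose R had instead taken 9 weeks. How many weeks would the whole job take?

26

Critical path before the change: Z→V→Q→E = 9+2+7+8 = 26 giving 26 weeks.
R has 7 weeks of float (longest path through it is 19).
The critical path is still Z→V→Q→E; finish is now 26 weeks.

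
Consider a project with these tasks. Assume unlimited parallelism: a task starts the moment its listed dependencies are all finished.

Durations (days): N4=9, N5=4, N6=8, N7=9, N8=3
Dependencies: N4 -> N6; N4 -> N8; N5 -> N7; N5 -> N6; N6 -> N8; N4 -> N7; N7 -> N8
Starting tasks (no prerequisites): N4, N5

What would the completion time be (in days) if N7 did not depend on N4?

20

Original critical path: N4→N7→N8 = 9+9+3 = 21 ⇒ 21 days.
Without N4→N7, N7's earliest start moves from 9 to 4.
The longest chain is now N4→N6→N8 = 9+8+3 = 20, so the project takes 20 days.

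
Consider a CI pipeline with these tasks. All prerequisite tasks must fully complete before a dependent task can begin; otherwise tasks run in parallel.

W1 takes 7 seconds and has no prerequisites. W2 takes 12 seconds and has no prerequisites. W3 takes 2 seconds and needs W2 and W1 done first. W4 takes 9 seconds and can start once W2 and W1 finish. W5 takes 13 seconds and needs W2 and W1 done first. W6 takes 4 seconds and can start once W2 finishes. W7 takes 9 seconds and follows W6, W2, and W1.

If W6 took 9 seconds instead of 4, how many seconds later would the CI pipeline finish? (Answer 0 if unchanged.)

Actual critical path: W2→W6→W7 = 12+4+9 = 25 ⇒ 25 seconds.
W6 lies on that path, so at 9 seconds the path becomes 30 seconds.
The critical path is still W2→W6→W7; finish is now 30 seconds.
Change in finish: 30 − 25 = +5 seconds.

5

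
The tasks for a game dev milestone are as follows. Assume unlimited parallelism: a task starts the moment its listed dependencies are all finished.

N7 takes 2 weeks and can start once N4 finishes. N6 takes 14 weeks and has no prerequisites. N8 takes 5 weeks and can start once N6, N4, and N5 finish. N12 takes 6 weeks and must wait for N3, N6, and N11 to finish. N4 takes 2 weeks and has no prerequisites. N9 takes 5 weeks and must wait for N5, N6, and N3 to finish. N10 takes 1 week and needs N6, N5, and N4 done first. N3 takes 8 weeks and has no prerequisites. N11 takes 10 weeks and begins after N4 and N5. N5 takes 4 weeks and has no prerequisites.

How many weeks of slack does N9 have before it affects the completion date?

N5→N11→N12 = 4+10+6 = 20 sets the makespan at 20 weeks.
Longest path through N9: 19 weeks (earliest finish 19, latest finish 20).
Slack of N9 = 15 − 14 = 1 week.

1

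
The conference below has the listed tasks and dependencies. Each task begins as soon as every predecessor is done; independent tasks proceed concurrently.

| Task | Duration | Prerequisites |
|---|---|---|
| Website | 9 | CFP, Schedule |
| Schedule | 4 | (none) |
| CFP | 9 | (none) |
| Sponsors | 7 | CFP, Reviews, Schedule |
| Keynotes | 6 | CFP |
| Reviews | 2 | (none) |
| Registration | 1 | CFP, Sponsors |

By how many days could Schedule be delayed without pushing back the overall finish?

5

Critical path: CFP→Website = 9+9 = 18, so the finish is 18 days.
Schedule finishes as early as 4 and must finish by 9.
So Schedule can slip 9 − 4 = 5 days.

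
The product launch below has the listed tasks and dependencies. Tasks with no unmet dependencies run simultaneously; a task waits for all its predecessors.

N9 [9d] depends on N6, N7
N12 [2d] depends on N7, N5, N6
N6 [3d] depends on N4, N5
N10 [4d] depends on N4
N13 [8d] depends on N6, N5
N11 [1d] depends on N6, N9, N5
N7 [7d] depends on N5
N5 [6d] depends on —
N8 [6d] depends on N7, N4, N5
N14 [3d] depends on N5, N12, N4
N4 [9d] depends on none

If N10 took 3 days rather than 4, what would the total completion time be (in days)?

Critical path before the change: N5→N7→N9→N11 = 6+7+9+1 = 23 giving 23 days.
N10 is off the critical path — its longest chain is 13 days, giving 10 of slack.
The critical path is still N5→N7→N9→N11; finish is now 23 days.

23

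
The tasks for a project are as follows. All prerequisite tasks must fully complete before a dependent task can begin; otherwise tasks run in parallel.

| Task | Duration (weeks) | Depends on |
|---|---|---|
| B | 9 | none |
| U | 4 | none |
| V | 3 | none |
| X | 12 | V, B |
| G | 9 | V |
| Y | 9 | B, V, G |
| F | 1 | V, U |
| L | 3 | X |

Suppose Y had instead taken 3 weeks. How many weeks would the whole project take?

The binding path is B→X→L = 9+12+3 = 24; finish at 24 weeks.
The longest path through Y is only 21 weeks, so Y has float 3.
The critical path is still B→X→L; finish is now 24 weeks.

24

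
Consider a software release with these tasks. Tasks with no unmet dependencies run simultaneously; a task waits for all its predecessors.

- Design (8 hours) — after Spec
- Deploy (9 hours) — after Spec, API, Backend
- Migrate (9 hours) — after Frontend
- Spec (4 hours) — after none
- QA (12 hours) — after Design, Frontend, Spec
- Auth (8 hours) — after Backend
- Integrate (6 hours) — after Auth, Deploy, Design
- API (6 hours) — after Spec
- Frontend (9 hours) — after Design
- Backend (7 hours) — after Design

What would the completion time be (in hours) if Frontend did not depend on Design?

Before: longest chain Spec→Design→Backend→Deploy→Integrate = 4+8+7+9+6 = 34, finish 34.
Without Design→Frontend, Frontend's earliest start moves from 12 to 0.
New critical path: Spec→Design→Backend→Deploy→Integrate = 4+8+7+9+6 = 34 ⇒ 34 hours.

34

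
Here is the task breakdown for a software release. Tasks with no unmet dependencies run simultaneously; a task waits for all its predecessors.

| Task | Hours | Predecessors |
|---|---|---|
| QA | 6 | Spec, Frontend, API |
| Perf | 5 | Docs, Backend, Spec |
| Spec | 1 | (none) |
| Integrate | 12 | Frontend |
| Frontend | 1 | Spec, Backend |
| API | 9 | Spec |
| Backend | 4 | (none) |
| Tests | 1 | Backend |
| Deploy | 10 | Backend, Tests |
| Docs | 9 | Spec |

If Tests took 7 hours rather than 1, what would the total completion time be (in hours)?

Baseline: Backend→Frontend→Integrate = 4+1+12 = 17 → 17 hours.
The longest path through Tests is only 15 hours, so Tests has float 2.
New critical path: Backend→Tests→Deploy = 4+7+10 = 21 ⇒ 21 hours.

21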